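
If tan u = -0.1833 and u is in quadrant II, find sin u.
sin u = 0.1803 (using tan²u + 1 = sec²u)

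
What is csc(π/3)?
csc(π/3) = 2√3/3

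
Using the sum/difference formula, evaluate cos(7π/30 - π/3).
cos(7π/30 - π/3) = cos 7π/30 cos π/3 + sin 7π/30 sin π/3 = 0.9511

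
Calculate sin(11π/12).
sin(11π/12) = (√6-√2)/4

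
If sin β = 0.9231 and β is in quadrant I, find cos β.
cos β = 0.3846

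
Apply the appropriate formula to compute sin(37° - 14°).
sin(37° - 14°) = sin 37° cos 14° - cos 37° sin 14° = 0.3907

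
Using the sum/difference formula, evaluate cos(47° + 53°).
cos(47° + 53°) = cos 47° cos 53° - sin 47° sin 53° = -0.1736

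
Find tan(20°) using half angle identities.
tan(20°) = sin 40° / (1 + cos 40°) = 0.364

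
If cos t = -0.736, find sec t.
sec t = 1/cos t = -1.359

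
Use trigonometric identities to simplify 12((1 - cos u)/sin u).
12((1 - cos u)/sin u) = 12(tan(u/2)) (using Half angle)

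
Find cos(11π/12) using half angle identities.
cos(11π/12) = -√((1 + cos 11π/6)/2) = -(√6+√2)/4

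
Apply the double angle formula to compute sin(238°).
sin(238°) = 2 sin 119° cos 119° = -0.848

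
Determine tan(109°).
tan(109°) = -2.904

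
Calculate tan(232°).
tan(232°) = 1.28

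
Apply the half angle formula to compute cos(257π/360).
cos(257π/360) = -√((1 + cos 257π/180)/2) = -0.6225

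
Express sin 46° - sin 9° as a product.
sin 46° - sin 9° = 2 cos(27.5°) sin(18.5°)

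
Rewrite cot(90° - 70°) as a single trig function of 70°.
cot(90° - 70°) = tan(70°)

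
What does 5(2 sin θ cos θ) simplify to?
5(2 sin θ cos θ) = 5(sin(2θ)) (using Double angle)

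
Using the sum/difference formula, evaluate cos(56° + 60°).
cos(56° + 60°) = cos 56° cos 60° - sin 56° sin 60° = -0.4384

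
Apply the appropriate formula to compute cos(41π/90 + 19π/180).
cos(41π/90 + 19π/180) = cos 41π/90 cos 19π/180 - sin 41π/90 sin 19π/180 = -0.1908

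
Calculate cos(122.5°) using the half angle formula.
cos(122.5°) = -√((1 + cos 245°)/2) = -0.5373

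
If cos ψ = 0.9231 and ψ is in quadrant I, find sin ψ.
sin ψ = 0.3846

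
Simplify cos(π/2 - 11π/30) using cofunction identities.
cos(π/2 - 11π/30) = sin(11π/30)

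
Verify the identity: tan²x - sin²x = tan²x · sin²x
LHS = sin²x/cos²x - sin²x = sin²x(1/cos²x - 1) = sin²x · (1 - cos²x)/cos²x = sin²x · sin²x/cos²x = sin²x · tan²x = RHS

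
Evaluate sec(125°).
sec(125°) = -1.743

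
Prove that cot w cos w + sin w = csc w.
LHS = cos²w/sin w + sin w = (cos²w + sin²w)/sin w = 1/sin w = csc w = RHS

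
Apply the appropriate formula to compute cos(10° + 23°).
cos(10° + 23°) = cos 10° cos 23° - sin 10° sin 23° = 0.8387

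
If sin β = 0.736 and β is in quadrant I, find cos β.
cos β = 0.677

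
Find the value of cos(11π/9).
cos(11π/9) = -0.766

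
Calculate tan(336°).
tan(336°) = -0.4452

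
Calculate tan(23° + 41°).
tan(23° + 41°) = (tan 23° + tan 41°)/(1 - tan 23° tan 41°) = 2.05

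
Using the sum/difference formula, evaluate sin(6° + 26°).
sin(6° + 26°) = sin 6° cos 26° + cos 6° sin 26° = 0.5299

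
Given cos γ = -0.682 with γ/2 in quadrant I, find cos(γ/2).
cos(γ/2) = ±√((1 + cos γ)/2); positive since γ/2 ∈ QI, so cos(γ/2) = 0.3987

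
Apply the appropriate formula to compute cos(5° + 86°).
cos(5° + 86°) = cos 5° cos 86° - sin 5° sin 86° = -0.01745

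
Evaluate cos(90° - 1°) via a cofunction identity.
cos(90° - 1°) = sin(1°) = 0.01745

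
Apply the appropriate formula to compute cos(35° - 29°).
cos(35° - 29°) = cos 35° cos 29° + sin 35° sin 29° = 0.9945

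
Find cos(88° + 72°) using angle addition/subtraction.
cos(88° + 72°) = cos 88° cos 72° - sin 88° sin 72° = -0.9397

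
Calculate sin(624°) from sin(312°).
sin(624°) = 2 sin 312° cos 312° = -0.9945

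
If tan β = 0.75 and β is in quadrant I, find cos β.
cos β = 0.8 (using tan²β + 1 = sec²β)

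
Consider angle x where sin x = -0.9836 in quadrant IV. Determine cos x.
cos x = √(1 - sin²x) = 0.1804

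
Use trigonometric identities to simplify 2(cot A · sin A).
2(cot A · sin A) = 2(cos A) (using Quotient identity)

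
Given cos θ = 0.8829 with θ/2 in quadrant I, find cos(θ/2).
cos(θ/2) = ±√((1 + cos θ)/2); positive since θ/2 ∈ QI, so cos(θ/2) = 0.9703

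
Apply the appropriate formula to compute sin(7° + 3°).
sin(7° + 3°) = sin 7° cos 3° + cos 7° sin 3° = 0.1736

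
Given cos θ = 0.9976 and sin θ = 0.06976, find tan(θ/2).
tan(θ/2) = sin θ / (1 + cos θ) = 0.03492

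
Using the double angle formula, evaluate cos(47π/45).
cos(47π/45) = cos²47π/90 - sin²47π/90 = -0.9903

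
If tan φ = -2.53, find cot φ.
cot φ = 1/tan φ = -0.3953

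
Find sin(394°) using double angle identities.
sin(394°) = 2 sin 197° cos 197° = 0.5592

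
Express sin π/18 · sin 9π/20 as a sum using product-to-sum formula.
sin π/18 sin 9π/20 = (1/2)[cos(π/18-9π/20) - cos(π/18+9π/20)]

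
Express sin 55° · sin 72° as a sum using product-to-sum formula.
sin 55° sin 72° = (1/2)[cos(55°-72°) - cos(55°+72°)]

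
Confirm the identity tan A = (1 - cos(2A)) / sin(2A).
RHS = 2sin²A / (2 sin A cos A) = sin A/cos A = tan A = LHS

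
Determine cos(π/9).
cos(π/9) = 0.9397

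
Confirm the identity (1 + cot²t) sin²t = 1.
LHS = csc²t · sin²t = (1/sin²t) · sin²t = 1 = RHS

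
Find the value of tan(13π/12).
tan(13π/12) = 2-√3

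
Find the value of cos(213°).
cos(213°) = -0.8387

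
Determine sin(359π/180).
sin(359π/180) = -0.01745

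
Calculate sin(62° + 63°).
sin(62° + 63°) = sin 62° cos 63° + cos 62° sin 63° = 0.8192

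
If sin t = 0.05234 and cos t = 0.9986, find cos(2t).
cos(2t) = cos²t - sin²t = 0.9945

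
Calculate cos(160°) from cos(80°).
cos(160°) = cos²80° - sin²80° = -0.9397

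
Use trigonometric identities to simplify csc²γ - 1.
csc²γ - 1 = cot²γ (using Pythagorean identity)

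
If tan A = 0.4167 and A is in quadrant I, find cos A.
cos A = 0.9231 (using tan²A + 1 = sec²A)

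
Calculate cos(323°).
cos(323°) = 0.7986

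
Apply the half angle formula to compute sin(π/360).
sin(π/360) = √((1 - cos π/180)/2) = 0.008727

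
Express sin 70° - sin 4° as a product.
sin 70° - sin 4° = 2 cos(37°) sin(33°)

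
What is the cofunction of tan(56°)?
tan(56°) = cot(90° - 56°) = cot(34°)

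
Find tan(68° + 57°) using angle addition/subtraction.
tan(68° + 57°) = (tan 68° + tan 57°)/(1 - tan 68° tan 57°) = -1.428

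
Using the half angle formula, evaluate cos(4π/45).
cos(4π/45) = √((1 + cos 8π/45)/2) = 0.9613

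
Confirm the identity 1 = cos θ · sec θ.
RHS = cos θ · (1/cos θ) = 1 = LHS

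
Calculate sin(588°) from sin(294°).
sin(588°) = 2 sin 294° cos 294° = -0.7431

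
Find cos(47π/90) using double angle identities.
cos(47π/90) = cos²47π/180 - sin²47π/180 = -0.06976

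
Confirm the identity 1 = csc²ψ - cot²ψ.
RHS = 1/sin²ψ - cos²ψ/sin²ψ = (1 - cos²ψ)/sin²ψ = sin²ψ/sin²ψ = 1 = LHS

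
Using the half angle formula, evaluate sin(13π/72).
sin(13π/72) = √((1 - cos 13π/36)/2) = 0.5373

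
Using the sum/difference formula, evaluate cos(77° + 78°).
cos(77° + 78°) = cos 77° cos 78° - sin 77° sin 78° = -0.9063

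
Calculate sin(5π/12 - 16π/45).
sin(5π/12 - 16π/45) = sin 5π/12 cos 16π/45 - cos 5π/12 sin 16π/45 = 0.1908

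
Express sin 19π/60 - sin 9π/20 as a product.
sin 19π/60 - sin 9π/20 = 2 cos(23π/60) sin(-π/15)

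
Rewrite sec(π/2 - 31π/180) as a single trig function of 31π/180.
sec(π/2 - 31π/180) = csc(31π/180)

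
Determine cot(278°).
cot(278°) = -0.1405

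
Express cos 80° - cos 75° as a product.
cos 80° - cos 75° = -2 sin(77.5°) sin(2.5°)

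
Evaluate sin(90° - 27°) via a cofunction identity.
sin(90° - 27°) = cos(27°) = 0.891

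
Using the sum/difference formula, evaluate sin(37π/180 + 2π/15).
sin(37π/180 + 2π/15) = sin 37π/180 cos 2π/15 + cos 37π/180 sin 2π/15 = 0.8746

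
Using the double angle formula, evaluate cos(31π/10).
cos(31π/10) = 1 - 2sin²31π/20 = -0.9511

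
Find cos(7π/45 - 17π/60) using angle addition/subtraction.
cos(7π/45 - 17π/60) = cos 7π/45 cos 17π/60 + sin 7π/45 sin 17π/60 = 0.9205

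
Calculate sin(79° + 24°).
sin(79° + 24°) = sin 79° cos 24° + cos 79° sin 24° = 0.9744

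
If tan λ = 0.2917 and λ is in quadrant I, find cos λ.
cos λ = 0.96 (using tan²λ + 1 = sec²λ)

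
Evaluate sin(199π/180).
sin(199π/180) = -0.3256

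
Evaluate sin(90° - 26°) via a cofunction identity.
sin(90° - 26°) = cos(26°) = 0.8988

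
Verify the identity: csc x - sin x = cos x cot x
LHS = 1/sin x - sin x = (1 - sin²x)/sin x = cos²x/sin x = cos x · (cos x/sin x) = cos x cot x = RHS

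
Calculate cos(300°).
cos(300°) = 1/2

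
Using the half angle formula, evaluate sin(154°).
sin(154°) = √((1 - cos 308°)/2) = 0.4384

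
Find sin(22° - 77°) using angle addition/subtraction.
sin(22° - 77°) = sin 22° cos 77° - cos 22° sin 77° = -0.8192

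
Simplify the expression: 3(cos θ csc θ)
3(cos θ csc θ) = 3(cot θ) (using Reciprocal + quotient)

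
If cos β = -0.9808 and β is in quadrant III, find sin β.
sin β = -0.195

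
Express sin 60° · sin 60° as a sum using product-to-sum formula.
sin 60° sin 60° = (1/2)[cos(60°-60°) - cos(60°+60°)]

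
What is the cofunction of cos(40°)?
cos(40°) = sin(90° - 40°) = sin(50°)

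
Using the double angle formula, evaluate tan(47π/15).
tan(47π/15) = 2 tan 47π/30 / (1 - tan²47π/30) = 0.4452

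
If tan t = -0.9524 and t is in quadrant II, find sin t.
sin t = 0.6897 (using tan²t + 1 = sec²t)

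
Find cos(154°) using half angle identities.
cos(154°) = -√((1 + cos 308°)/2) = -0.8988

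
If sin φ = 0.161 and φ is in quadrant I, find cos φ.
cos φ = 0.987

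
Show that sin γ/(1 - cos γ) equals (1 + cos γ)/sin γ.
LHS = sin γ(1 + cos γ) / ((1 - cos γ)(1 + cos γ)) = sin γ(1 + cos γ) / (1 - cos²γ) = sin γ(1 + cos γ) / sin²γ = (1 + cos γ)/sin γ = RHS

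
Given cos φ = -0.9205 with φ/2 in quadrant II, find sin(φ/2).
sin(φ/2) = ±√((1 - cos φ)/2); positive since φ/2 ∈ QII, so sin(φ/2) = 0.9799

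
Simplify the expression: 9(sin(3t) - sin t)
9(sin(3t) - sin t) = 9(2 cos(2t) sin t) (using Sum-to-product)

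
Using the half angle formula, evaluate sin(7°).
sin(7°) = √((1 - cos 14°)/2) = 0.1219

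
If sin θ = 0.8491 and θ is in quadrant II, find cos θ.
cos θ = -0.5282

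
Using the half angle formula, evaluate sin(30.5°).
sin(30.5°) = √((1 - cos 61°)/2) = 0.5075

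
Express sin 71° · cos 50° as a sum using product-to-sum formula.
sin 71° cos 50° = (1/2)[sin(71°+50°) + sin(71°-50°)]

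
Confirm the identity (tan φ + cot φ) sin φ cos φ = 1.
LHS = (sin φ/cos φ + cos φ/sin φ) sin φ cos φ = ((sin²φ + cos²φ)/(sin φ cos φ)) · sin φ cos φ = sin²φ + cos²φ = 1 = RHS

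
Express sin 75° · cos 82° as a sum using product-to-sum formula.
sin 75° cos 82° = (1/2)[sin(75°+82°) + sin(75°-82°)]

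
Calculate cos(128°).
cos(128°) = -0.6157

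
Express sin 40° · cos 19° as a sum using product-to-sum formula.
sin 40° cos 19° = (1/2)[sin(40°+19°) + sin(40°-19°)]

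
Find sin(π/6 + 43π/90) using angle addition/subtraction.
sin(π/6 + 43π/90) = sin π/6 cos 43π/90 + cos π/6 sin 43π/90 = 0.8988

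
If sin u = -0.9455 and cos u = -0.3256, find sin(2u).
sin(2u) = 2 sin u cos u = 0.6157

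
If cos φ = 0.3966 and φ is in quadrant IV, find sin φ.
sin φ = -0.918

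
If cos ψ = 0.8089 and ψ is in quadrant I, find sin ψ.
sin ψ = 0.5879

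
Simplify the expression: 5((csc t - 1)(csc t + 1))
5((csc t - 1)(csc t + 1)) = 5(cot²t) (using Diff. of squares)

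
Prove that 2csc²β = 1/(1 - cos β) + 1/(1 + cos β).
RHS = [(1 + cos β) + (1 - cos β)] / [(1 - cos β)(1 + cos β)] = 2/(1 - cos²β) = 2/sin²β = 2csc²β = LHS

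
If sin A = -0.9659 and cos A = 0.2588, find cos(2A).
cos(2A) = cos²A - sin²A = -0.866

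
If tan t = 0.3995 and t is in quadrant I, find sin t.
sin t = 0.371 (using tan²t + 1 = sec²t)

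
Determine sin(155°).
sin(155°) = 0.4226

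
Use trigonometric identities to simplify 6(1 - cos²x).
6(1 - cos²x) = 6(sin²x) (using Pythagorean identity)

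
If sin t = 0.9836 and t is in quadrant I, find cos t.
cos t = 0.1804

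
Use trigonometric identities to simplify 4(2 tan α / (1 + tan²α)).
4(2 tan α / (1 + tan²α)) = 4(sin(2α)) (using Double angle)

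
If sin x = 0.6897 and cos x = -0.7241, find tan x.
tan x = sin x / cos x = -0.9525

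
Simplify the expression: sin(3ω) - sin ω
sin(3ω) - sin ω = 2 cos(2ω) sin ω (using Sum-to-product)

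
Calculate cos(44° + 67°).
cos(44° + 67°) = cos 44° cos 67° - sin 44° sin 67° = -0.3584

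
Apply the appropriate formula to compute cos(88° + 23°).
cos(88° + 23°) = cos 88° cos 23° - sin 88° sin 23° = -0.3584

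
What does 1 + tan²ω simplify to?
1 + tan²ω = sec²ω (using Pythagorean identity)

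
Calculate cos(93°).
cos(93°) = -0.05234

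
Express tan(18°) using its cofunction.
tan(18°) = cot(90° - 18°) = cot(72°)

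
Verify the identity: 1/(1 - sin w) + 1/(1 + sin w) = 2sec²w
LHS = [(1 + sin w) + (1 - sin w)] / [(1 - sin w)(1 + sin w)] = 2/(1 - sin²w) = 2/cos²w = 2sec²w = RHS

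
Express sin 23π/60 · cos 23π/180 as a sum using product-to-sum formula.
sin 23π/60 cos 23π/180 = (1/2)[sin(23π/60+23π/180) + sin(23π/60-23π/180)]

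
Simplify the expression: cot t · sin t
cot t · sin t = cos t (using Quotient identity)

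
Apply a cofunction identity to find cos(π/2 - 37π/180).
cos(π/2 - 37π/180) = sin(37π/180) = 0.6018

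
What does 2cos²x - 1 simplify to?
2cos²x - 1 = cos(2x) (using Double angle)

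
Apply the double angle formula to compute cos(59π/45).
cos(59π/45) = cos²59π/90 - sin²59π/90 = -0.5592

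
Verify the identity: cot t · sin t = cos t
LHS = (cos t/sin t) · sin t = cos t = RHS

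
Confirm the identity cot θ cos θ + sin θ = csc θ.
LHS = cos²θ/sin θ + sin θ = (cos²θ + sin²θ)/sin θ = 1/sin θ = csc θ = RHS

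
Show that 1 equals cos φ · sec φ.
RHS = cos φ · (1/cos φ) = 1 = LHS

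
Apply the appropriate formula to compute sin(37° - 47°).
sin(37° - 47°) = sin 37° cos 47° - cos 37° sin 47° = -0.1736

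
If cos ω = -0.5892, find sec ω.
sec ω = 1/cos ω = -1.697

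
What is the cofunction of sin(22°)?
sin(22°) = cos(90° - 22°) = cos(68°)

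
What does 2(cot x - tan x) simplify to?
2(cot x - tan x) = 2(2 cot(2x)) (using Double angle)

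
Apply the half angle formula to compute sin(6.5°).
sin(6.5°) = √((1 - cos 13°)/2) = 0.1132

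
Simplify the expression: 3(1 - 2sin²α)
3(1 - 2sin²α) = 3(cos(2α)) (using Double angle)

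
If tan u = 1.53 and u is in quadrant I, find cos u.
cos u = 0.5471 (using tan²u + 1 = sec²u)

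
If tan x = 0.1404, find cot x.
cot x = 1/tan x = 7.123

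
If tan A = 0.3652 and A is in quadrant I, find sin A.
sin A = 0.343 (using tan²A + 1 = sec²A)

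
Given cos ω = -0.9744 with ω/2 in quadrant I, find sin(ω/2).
sin(ω/2) = ±√((1 - cos ω)/2); positive since ω/2 ∈ QI, so sin(ω/2) = 0.9936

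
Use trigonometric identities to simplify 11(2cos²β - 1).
11(2cos²β - 1) = 11(cos(2β)) (using Double angle)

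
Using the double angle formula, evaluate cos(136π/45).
cos(136π/45) = cos²68π/45 - sin²68π/45 = -0.9976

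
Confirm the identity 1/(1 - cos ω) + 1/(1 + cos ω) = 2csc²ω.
LHS = [(1 + cos ω) + (1 - cos ω)] / [(1 - cos ω)(1 + cos ω)] = 2/(1 - cos²ω) = 2/sin²ω = 2csc²ω = RHS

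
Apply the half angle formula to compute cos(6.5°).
cos(6.5°) = √((1 + cos 13°)/2) = 0.9936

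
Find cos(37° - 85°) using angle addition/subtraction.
cos(37° - 85°) = cos 37° cos 85° + sin 37° sin 85° = 0.6691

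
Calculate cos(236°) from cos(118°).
cos(236°) = cos²118° - sin²118° = -0.5592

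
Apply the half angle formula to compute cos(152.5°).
cos(152.5°) = -√((1 + cos 305°)/2) = -0.887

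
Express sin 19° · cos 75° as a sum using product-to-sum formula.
sin 19° cos 75° = (1/2)[sin(19°+75°) + sin(19°-75°)]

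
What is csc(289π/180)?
csc(289π/180) = -1.058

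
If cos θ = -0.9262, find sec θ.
sec θ = 1/cos θ = -1.08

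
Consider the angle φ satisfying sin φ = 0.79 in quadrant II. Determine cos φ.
cos φ = ±√(1 - sin²φ) = -0.6131 (negative in QII)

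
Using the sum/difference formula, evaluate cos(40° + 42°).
cos(40° + 42°) = cos 40° cos 42° - sin 40° sin 42° = 0.1392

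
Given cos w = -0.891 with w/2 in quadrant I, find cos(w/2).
cos(w/2) = ±√((1 + cos w)/2); positive since w/2 ∈ QI, so cos(w/2) = 0.2335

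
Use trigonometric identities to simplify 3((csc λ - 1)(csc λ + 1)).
3((csc λ - 1)(csc λ + 1)) = 3(cot²λ) (using Diff. of squares)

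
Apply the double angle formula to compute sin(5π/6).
sin(5π/6) = 2 sin 5π/12 cos 5π/12 = 1/2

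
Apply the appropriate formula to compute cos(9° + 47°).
cos(9° + 47°) = cos 9° cos 47° - sin 9° sin 47° = 0.5592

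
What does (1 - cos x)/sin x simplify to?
(1 - cos x)/sin x = tan(x/2) (using Half angle)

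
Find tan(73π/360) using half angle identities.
tan(73π/360) = sin 73π/180 / (1 + cos 73π/180) = 0.74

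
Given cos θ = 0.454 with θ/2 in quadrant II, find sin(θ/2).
sin(θ/2) = ±√((1 - cos θ)/2); positive since θ/2 ∈ QII, so sin(θ/2) = 0.5225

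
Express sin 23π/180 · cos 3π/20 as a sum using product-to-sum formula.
sin 23π/180 cos 3π/20 = (1/2)[sin(23π/180+3π/20) + sin(23π/180-3π/20)]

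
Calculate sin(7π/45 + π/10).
sin(7π/45 + π/10) = sin 7π/45 cos π/10 + cos 7π/45 sin π/10 = 0.7193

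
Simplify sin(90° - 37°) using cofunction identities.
sin(90° - 37°) = cos(37°)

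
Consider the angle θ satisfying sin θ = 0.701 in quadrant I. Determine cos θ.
cos θ = √(1 - sin²θ) = 0.7132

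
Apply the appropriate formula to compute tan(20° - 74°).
tan(20° - 74°) = (tan 20° - tan 74°)/(1 + tan 20° tan 74°) = -1.376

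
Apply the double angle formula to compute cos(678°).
cos(678°) = 1 - 2sin²339° = 0.7431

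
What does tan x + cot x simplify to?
tan x + cot x = sec x csc x (using Quotient identities)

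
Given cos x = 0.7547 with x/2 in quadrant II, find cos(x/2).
cos(x/2) = ±√((1 + cos x)/2); negative since x/2 ∈ QII, so cos(x/2) = -0.9367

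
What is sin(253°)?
sin(253°) = -0.9563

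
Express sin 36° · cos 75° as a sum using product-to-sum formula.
sin 36° cos 75° = (1/2)[sin(36°+75°) + sin(36°-75°)]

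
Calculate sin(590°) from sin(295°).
sin(590°) = 2 sin 295° cos 295° = -0.766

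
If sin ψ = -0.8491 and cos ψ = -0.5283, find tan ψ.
tan ψ = sin ψ / cos ψ = 1.607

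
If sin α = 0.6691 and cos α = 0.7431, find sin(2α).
sin(2α) = 2 sin α cos α = 0.9944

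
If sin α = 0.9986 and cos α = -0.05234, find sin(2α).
sin(2α) = 2 sin α cos α = -0.1045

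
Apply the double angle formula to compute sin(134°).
sin(134°) = 2 sin 67° cos 67° = 0.7193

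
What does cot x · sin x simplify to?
cot x · sin x = cos x (using Quotient identity)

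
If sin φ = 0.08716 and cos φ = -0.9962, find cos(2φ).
cos(2φ) = cos²φ - sin²φ = 0.9848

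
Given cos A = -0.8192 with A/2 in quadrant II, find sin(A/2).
sin(A/2) = ±√((1 - cos A)/2); positive since A/2 ∈ QII, so sin(A/2) = 0.9537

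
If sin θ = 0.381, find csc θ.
csc θ = 1/sin θ = 2.625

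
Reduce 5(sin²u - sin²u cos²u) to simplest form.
5(sin²u - sin²u cos²u) = 5(sin⁴u) (using Factoring)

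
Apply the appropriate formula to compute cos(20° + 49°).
cos(20° + 49°) = cos 20° cos 49° - sin 20° sin 49° = 0.3584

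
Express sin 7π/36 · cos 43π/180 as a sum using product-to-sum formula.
sin 7π/36 cos 43π/180 = (1/2)[sin(7π/36+43π/180) + sin(7π/36-43π/180)]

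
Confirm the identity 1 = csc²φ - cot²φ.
RHS = 1/sin²φ - cos²φ/sin²φ = (1 - cos²φ)/sin²φ = sin²φ/sin²φ = 1 = LHS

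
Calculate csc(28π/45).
csc(28π/45) = 1.079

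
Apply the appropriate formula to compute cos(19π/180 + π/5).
cos(19π/180 + π/5) = cos 19π/180 cos π/5 - sin 19π/180 sin π/5 = 0.5736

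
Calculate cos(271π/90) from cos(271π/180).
cos(271π/90) = cos²271π/180 - sin²271π/180 = -0.9994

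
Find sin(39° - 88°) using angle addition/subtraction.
sin(39° - 88°) = sin 39° cos 88° - cos 39° sin 88° = -0.7547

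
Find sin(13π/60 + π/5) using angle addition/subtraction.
sin(13π/60 + π/5) = sin 13π/60 cos π/5 + cos 13π/60 sin π/5 = (√6+√2)/4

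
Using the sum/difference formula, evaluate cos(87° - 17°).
cos(87° - 17°) = cos 87° cos 17° + sin 87° sin 17° = 0.342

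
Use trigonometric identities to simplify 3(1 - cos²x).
3(1 - cos²x) = 3(sin²x) (using Pythagorean identity)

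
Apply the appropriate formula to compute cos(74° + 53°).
cos(74° + 53°) = cos 74° cos 53° - sin 74° sin 53° = -0.6018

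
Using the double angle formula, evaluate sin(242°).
sin(242°) = 2 sin 121° cos 121° = -0.8829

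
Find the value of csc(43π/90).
csc(43π/90) = 1.002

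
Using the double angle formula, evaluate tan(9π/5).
tan(9π/5) = 2 tan 9π/10 / (1 - tan²9π/10) = -0.7265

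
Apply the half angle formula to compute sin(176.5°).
sin(176.5°) = √((1 - cos 353°)/2) = 0.06105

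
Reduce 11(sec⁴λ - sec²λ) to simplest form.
11(sec⁴λ - sec²λ) = 11(tan⁴λ + tan²λ) (using Pythagorean)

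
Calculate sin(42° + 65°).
sin(42° + 65°) = sin 42° cos 65° + cos 42° sin 65° = 0.9563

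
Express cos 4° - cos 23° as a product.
cos 4° - cos 23° = -2 sin(13.5°) sin(-9.5°)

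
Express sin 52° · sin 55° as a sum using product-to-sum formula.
sin 52° sin 55° = (1/2)[cos(52°-55°) - cos(52°+55°)]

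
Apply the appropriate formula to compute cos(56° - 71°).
cos(56° - 71°) = cos 56° cos 71° + sin 56° sin 71° = (√6+√2)/4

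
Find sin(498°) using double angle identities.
sin(498°) = 2 sin 249° cos 249° = 0.6691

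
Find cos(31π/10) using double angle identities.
cos(31π/10) = cos²31π/20 - sin²31π/20 = -0.9511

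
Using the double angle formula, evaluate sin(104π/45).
sin(104π/45) = 2 sin 52π/45 cos 52π/45 = 0.829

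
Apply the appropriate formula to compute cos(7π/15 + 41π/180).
cos(7π/15 + 41π/180) = cos 7π/15 cos 41π/180 - sin 7π/15 sin 41π/180 = -0.5736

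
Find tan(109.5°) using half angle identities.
tan(109.5°) = sin 219° / (1 + cos 219°) = -2.824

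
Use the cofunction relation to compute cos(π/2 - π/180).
cos(π/2 - π/180) = sin(π/180) = 0.01745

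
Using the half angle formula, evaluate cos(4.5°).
cos(4.5°) = √((1 + cos 9°)/2) = 0.9969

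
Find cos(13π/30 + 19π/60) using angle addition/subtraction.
cos(13π/30 + 19π/60) = cos 13π/30 cos 19π/60 - sin 13π/30 sin 19π/60 = -√2/2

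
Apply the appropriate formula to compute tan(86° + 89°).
tan(86° + 89°) = (tan 86° + tan 89°)/(1 - tan 86° tan 89°) = -0.08749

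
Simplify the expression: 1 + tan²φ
1 + tan²φ = sec²φ (using Pythagorean identity)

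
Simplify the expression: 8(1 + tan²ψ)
8(1 + tan²ψ) = 8(sec²ψ) (using Pythagorean identity)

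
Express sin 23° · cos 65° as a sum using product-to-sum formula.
sin 23° cos 65° = (1/2)[sin(23°+65°) + sin(23°-65°)]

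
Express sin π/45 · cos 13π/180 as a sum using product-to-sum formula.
sin π/45 cos 13π/180 = (1/2)[sin(π/45+13π/180) + sin(π/45-13π/180)]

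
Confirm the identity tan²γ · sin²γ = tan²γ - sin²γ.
RHS = sin²γ/cos²γ - sin²γ = sin²γ(1/cos²γ - 1) = sin²γ · (1 - cos²γ)/cos²γ = sin²γ · sin²γ/cos²γ = sin²γ · tan²γ = LHS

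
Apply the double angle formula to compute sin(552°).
sin(552°) = 2 sin 276° cos 276° = -0.2079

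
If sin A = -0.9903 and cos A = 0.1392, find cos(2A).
cos(2A) = cos²A - sin²A = -0.9613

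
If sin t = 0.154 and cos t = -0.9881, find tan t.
tan t = sin t / cos t = -0.1559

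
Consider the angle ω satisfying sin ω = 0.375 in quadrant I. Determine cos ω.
cos ω = √(1 - sin²ω) = 0.927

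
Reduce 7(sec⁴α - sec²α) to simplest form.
7(sec⁴α - sec²α) = 7(tan⁴α + tan²α) (using Pythagorean)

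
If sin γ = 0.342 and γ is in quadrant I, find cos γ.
cos γ = 0.9397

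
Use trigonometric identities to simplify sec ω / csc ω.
sec ω / csc ω = tan ω (using Reciprocal identities)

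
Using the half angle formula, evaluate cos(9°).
cos(9°) = √((1 + cos 18°)/2) = 0.9877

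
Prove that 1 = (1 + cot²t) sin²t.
RHS = csc²t · sin²t = (1/sin²t) · sin²t = 1 = LHS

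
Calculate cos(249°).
cos(249°) = -0.3584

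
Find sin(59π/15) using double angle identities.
sin(59π/15) = 2 sin 59π/30 cos 59π/30 = -0.2079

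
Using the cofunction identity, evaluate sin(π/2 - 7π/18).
sin(π/2 - 7π/18) = cos(7π/18) = 0.342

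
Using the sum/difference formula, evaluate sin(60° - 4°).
sin(60° - 4°) = sin 60° cos 4° - cos 60° sin 4° = 0.829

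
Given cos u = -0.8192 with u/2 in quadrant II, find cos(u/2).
cos(u/2) = ±√((1 + cos u)/2); negative since u/2 ∈ QII, so cos(u/2) = -0.3007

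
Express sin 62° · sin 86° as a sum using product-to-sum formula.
sin 62° sin 86° = (1/2)[cos(62°-86°) - cos(62°+86°)]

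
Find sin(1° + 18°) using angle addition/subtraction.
sin(1° + 18°) = sin 1° cos 18° + cos 1° sin 18° = 0.3256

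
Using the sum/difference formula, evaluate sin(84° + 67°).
sin(84° + 67°) = sin 84° cos 67° + cos 84° sin 67° = 0.4848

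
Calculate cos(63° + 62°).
cos(63° + 62°) = cos 63° cos 62° - sin 63° sin 62° = -0.5736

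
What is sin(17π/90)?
sin(17π/90) = 0.5592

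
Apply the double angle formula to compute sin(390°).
sin(390°) = 2 sin 195° cos 195° = 1/2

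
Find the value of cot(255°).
cot(255°) = 2-√3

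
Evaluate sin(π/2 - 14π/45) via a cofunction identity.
sin(π/2 - 14π/45) = cos(14π/45) = 0.5592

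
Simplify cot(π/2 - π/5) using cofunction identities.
cot(π/2 - π/5) = tan(π/5)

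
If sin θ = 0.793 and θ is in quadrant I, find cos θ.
cos θ = 0.6092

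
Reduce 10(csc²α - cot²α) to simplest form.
10(csc²α - cot²α) = 10 (using Pythagorean identity)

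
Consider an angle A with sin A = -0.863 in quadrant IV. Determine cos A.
cos A = √(1 - sin²A) = 0.5052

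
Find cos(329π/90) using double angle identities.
cos(329π/90) = 2cos²329π/180 - 1 = 0.4695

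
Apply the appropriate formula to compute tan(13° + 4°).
tan(13° + 4°) = (tan 13° + tan 4°)/(1 - tan 13° tan 4°) = 0.3057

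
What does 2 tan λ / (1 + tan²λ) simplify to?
2 tan λ / (1 + tan²λ) = sin(2λ) (using Double angle)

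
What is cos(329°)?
cos(329°) = 0.8572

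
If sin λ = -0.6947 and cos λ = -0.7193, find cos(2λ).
cos(2λ) = cos²λ - sin²λ = 0.03478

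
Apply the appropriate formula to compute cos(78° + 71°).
cos(78° + 71°) = cos 78° cos 71° - sin 78° sin 71° = -0.8572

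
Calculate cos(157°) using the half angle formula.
cos(157°) = -√((1 + cos 314°)/2) = -0.9205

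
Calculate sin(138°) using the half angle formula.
sin(138°) = √((1 - cos 276°)/2) = 0.6691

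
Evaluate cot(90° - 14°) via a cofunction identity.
cot(90° - 14°) = tan(14°) = 0.2493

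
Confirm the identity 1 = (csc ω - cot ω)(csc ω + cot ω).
RHS = csc²ω - cot²ω = (1 + cot²ω) - cot²ω = 1 = LHS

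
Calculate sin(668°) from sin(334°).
sin(668°) = 2 sin 334° cos 334° = -0.788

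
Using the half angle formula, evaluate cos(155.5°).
cos(155.5°) = -√((1 + cos 311°)/2) = -0.91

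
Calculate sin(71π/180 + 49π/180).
sin(71π/180 + 49π/180) = sin 71π/180 cos 49π/180 + cos 71π/180 sin 49π/180 = √3/2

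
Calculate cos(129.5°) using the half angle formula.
cos(129.5°) = -√((1 + cos 259°)/2) = -0.6361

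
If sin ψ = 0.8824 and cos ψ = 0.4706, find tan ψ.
tan ψ = sin ψ / cos ψ = 1.875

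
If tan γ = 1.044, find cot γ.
cot γ = 1/tan γ = 0.9579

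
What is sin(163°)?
sin(163°) = 0.2924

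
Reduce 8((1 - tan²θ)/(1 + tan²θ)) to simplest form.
8((1 - tan²θ)/(1 + tan²θ)) = 8(cos(2θ)) (using Double angle)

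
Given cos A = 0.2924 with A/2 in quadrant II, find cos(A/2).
cos(A/2) = ±√((1 + cos A)/2); negative since A/2 ∈ QII, so cos(A/2) = -0.8039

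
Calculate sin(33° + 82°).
sin(33° + 82°) = sin 33° cos 82° + cos 33° sin 82° = 0.9063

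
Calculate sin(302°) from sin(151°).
sin(302°) = 2 sin 151° cos 151° = -0.848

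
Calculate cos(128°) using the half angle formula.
cos(128°) = -√((1 + cos 256°)/2) = -0.6157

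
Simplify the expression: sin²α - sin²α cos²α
sin²α - sin²α cos²α = sin⁴α (using Factoring)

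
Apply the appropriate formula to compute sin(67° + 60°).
sin(67° + 60°) = sin 67° cos 60° + cos 67° sin 60° = 0.7986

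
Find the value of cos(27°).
cos(27°) = 0.891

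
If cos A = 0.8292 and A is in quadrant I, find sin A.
sin A = 0.559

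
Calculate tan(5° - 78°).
tan(5° - 78°) = (tan 5° - tan 78°)/(1 + tan 5° tan 78°) = -3.271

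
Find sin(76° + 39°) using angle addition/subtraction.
sin(76° + 39°) = sin 76° cos 39° + cos 76° sin 39° = 0.9063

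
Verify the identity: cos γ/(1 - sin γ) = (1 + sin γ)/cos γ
RHS = (1 + sin γ)(1 - sin γ) / (cos γ(1 - sin γ)) = (1 - sin²γ) / (cos γ(1 - sin γ)) = cos²γ / (cos γ(1 - sin γ)) = cos γ/(1 - sin γ) = LHS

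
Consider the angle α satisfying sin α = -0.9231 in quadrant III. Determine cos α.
cos α = ±√(1 - sin²α) = -0.3846 (negative in QIII)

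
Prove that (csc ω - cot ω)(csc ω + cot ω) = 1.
LHS = csc²ω - cot²ω = (1 + cot²ω) - cot²ω = 1 = RHS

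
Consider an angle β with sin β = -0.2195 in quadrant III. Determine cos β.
cos β = ±√(1 - sin²β) = -0.9756 (negative in QIII)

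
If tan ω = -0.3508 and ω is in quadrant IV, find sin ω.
sin ω = -0.331 (using tan²ω + 1 = sec²ω)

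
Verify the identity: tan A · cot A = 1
LHS = (sin A/cos A) · (cos A/sin A) = 1 = RHS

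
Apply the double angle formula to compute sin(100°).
sin(100°) = 2 sin 50° cos 50° = 0.9848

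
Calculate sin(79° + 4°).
sin(79° + 4°) = sin 79° cos 4° + cos 79° sin 4° = 0.9925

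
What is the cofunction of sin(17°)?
sin(17°) = cos(90° - 17°) = cos(73°)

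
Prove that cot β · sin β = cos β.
LHS = (cos β/sin β) · sin β = cos β = RHS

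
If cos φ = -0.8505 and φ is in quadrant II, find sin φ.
sin φ = 0.526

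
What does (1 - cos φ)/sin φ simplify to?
(1 - cos φ)/sin φ = tan(φ/2) (using Half angle)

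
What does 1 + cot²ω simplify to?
1 + cot²ω = csc²ω (using Pythagorean identity)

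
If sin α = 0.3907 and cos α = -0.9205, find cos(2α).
cos(2α) = cos²α - sin²α = 0.6947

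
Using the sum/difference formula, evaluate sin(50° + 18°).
sin(50° + 18°) = sin 50° cos 18° + cos 50° sin 18° = 0.9272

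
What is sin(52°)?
sin(52°) = 0.788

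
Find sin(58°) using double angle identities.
sin(58°) = 2 sin 29° cos 29° = 0.848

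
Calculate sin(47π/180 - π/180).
sin(47π/180 - π/180) = sin 47π/180 cos π/180 - cos 47π/180 sin π/180 = 0.7193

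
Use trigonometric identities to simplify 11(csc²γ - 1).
11(csc²γ - 1) = 11(cot²γ) (using Pythagorean identity)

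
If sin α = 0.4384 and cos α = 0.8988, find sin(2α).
sin(2α) = 2 sin α cos α = 0.7881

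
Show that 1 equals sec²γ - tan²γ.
RHS = 1/cos²γ - sin²γ/cos²γ = (1 - sin²γ)/cos²γ = cos²γ/cos²γ = 1 = LHS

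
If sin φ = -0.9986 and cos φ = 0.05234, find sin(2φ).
sin(2φ) = 2 sin φ cos φ = -0.1045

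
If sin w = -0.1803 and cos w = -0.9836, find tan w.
tan w = sin w / cos w = 0.1833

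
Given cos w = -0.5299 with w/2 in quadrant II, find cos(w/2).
cos(w/2) = ±√((1 + cos w)/2); negative since w/2 ∈ QII, so cos(w/2) = -0.4848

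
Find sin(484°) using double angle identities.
sin(484°) = 2 sin 242° cos 242° = 0.829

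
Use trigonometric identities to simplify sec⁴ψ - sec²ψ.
sec⁴ψ - sec²ψ = tan⁴ψ + tan²ψ (using Pythagorean)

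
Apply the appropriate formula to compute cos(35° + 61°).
cos(35° + 61°) = cos 35° cos 61° - sin 35° sin 61° = -0.1045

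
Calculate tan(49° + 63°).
tan(49° + 63°) = (tan 49° + tan 63°)/(1 - tan 49° tan 63°) = -2.475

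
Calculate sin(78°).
sin(78°) = 0.9781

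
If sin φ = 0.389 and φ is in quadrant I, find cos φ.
cos φ = 0.9212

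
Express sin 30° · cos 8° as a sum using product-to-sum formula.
sin 30° cos 8° = (1/2)[sin(30°+8°) + sin(30°-8°)]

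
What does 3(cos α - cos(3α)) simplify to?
3(cos α - cos(3α)) = 3(2 sin(2α) sin α) (using Sum-to-product)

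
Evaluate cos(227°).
cos(227°) = -0.682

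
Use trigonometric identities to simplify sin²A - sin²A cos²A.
sin²A - sin²A cos²A = sin⁴A (using Factoring)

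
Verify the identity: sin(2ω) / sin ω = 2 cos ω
LHS = 2 sin ω cos ω / sin ω = 2 cos ω = RHS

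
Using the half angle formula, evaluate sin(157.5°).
sin(157.5°) = √((1 - cos 315°)/2) = √(2-√2)/2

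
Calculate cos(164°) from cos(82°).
cos(164°) = cos²82° - sin²82° = -0.9613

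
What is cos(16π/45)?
cos(16π/45) = 0.4384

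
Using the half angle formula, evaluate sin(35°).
sin(35°) = √((1 - cos 70°)/2) = 0.5736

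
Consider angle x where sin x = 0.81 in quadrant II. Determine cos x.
cos x = ±√(1 - sin²x) = -0.5864 (negative in QII)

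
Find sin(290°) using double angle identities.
sin(290°) = 2 sin 145° cos 145° = -0.9397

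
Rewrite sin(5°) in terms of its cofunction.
sin(5°) = cos(90° - 5°) = cos(85°)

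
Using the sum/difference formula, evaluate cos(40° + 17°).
cos(40° + 17°) = cos 40° cos 17° - sin 40° sin 17° = 0.5446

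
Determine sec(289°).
sec(289°) = 3.072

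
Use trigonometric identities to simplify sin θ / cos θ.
sin θ / cos θ = tan θ (using Quotient identity)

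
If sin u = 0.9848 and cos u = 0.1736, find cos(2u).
cos(2u) = cos²u - sin²u = -0.9397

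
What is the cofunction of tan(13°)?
tan(13°) = cot(90° - 13°) = cot(77°)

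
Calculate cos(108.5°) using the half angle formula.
cos(108.5°) = -√((1 + cos 217°)/2) = -0.3173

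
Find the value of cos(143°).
cos(143°) = -0.7986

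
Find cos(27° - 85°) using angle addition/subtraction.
cos(27° - 85°) = cos 27° cos 85° + sin 27° sin 85° = 0.5299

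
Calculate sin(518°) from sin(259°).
sin(518°) = 2 sin 259° cos 259° = 0.3746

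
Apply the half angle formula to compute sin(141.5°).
sin(141.5°) = √((1 - cos 283°)/2) = 0.6225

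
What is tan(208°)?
tan(208°) = 0.5317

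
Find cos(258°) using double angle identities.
cos(258°) = cos²129° - sin²129° = -0.2079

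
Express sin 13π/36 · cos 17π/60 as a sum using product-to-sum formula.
sin 13π/36 cos 17π/60 = (1/2)[sin(13π/36+17π/60) + sin(13π/36-17π/60)]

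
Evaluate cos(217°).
cos(217°) = -0.7986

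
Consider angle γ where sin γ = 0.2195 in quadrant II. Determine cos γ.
cos γ = ±√(1 - sin²γ) = -0.9756 (negative in QII)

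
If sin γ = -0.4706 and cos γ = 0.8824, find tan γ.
tan γ = sin γ / cos γ = -0.5333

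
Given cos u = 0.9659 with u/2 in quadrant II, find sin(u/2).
sin(u/2) = ±√((1 - cos u)/2); positive since u/2 ∈ QII, so sin(u/2) = 0.1306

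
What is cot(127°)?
cot(127°) = -0.7536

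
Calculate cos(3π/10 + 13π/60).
cos(3π/10 + 13π/60) = cos 3π/10 cos 13π/60 - sin 3π/10 sin 13π/60 = -0.05234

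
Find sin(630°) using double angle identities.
sin(630°) = 2 sin 315° cos 315° = -1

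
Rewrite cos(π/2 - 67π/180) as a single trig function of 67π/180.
cos(π/2 - 67π/180) = sin(67π/180)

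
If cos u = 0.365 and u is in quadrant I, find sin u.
sin u = 0.931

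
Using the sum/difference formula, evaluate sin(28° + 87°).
sin(28° + 87°) = sin 28° cos 87° + cos 28° sin 87° = 0.9063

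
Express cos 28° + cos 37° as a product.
cos 28° + cos 37° = 2 cos(32.5°) cos(-4.5°)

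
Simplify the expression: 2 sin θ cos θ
2 sin θ cos θ = sin(2θ) (using Double angle)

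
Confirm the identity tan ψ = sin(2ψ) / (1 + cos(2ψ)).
RHS = 2 sin ψ cos ψ / (2cos²ψ) = sin ψ/cos ψ = tan ψ = LHS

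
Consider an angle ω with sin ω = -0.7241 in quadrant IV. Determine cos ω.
cos ω = √(1 - sin²ω) = 0.6897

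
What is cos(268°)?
cos(268°) = -0.0349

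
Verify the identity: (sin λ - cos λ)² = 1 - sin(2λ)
LHS = sin²λ - 2 sin λ cos λ + cos²λ = (sin²λ + cos²λ) - 2 sin λ cos λ = 1 - sin(2λ) = RHS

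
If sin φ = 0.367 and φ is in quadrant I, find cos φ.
cos φ = 0.9302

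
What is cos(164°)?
cos(164°) = -0.9613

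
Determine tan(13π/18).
tan(13π/18) = -1.192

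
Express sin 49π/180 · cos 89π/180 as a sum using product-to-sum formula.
sin 49π/180 cos 89π/180 = (1/2)[sin(49π/180+89π/180) + sin(49π/180-89π/180)]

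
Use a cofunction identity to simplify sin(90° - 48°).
sin(90° - 48°) = cos(48°)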